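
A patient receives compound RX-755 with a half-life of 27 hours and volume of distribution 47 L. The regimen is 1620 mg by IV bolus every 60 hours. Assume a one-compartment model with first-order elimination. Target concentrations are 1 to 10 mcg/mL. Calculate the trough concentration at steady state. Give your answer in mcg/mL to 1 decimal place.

Over one 60-h interval, 60/27 ≈ 2.2222 half-lives elapse, leaving f ≈ 0.2143 of each dose.
At steady state, accumulation factor R = 1/(1 − e^(−kτ)) ≈ 1.2728.
Single-dose peak C₀ = D/Vd = 1620/47 ≈ 34.468 mcg/mL.
Cmax,ss = C₀/(1 − f) ≈ 34.468/0.7857 ≈ 43.869 mcg/mL.
One interval later, Cmin,ss = Cmax,ss·e^(−kτ) ≈ 43.869 × 0.2143 ≈ 9.401 mcg/mL.
Trough 9.4 mcg/mL vs MEC 1 mcg/mL: adequate.

9.4 mcg/mL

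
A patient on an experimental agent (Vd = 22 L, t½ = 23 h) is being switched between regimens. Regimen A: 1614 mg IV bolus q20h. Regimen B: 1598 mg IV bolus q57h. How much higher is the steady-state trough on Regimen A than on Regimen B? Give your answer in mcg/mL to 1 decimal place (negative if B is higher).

72.8 mcg/mL

Regimen A: f = (1/2)^(20/23) ≈ 0.5473; Cmin,ss = (1614/22)·f/(1−f) ≈ 88.694 mcg/mL.
Regimen B: f = (1/2)^(57/23) ≈ 0.1795; Cmin,ss = (1598/22)·f/(1−f) ≈ 15.891 mcg/mL.
Difference ≈ 88.694 − 15.891 ≈ 72.803 mcg/mL.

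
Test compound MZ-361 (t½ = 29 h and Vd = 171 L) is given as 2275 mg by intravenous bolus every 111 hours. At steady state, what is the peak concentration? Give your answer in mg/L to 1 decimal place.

Over one 111-h interval, 111/29 ≈ 3.8276 half-lives elapse, leaving f ≈ 0.0704 of each dose.
Accumulation ratio R = 1/(1 − f) ≈ 1/0.9296 ≈ 1.0757.
Single-dose peak C₀ = D/Vd = 2275/171 ≈ 13.304 mg/L.
Steady-state peak Cmax,ss = C₀·R ≈ 13.304 × 1.0757 ≈ 14.311 mg/L.

14.3 mg/L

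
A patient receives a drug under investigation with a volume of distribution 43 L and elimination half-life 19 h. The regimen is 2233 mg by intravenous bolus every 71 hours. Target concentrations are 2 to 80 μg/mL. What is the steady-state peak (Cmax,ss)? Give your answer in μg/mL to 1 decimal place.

56.1 μg/mL

Over one 71-h interval, 71/19 ≈ 3.7368 half-lives elapse, leaving f ≈ 0.0750 of each dose.
At steady state, accumulation factor R = 1/(1 − e^(−kτ)) ≈ 1.0811.
Each bolus raises the concentration by D/Vd = 2233/43 ≈ 51.930 μg/mL.
Steady-state peak Cmax,ss = C₀·R ≈ 51.930 × 1.0811 ≈ 56.142 μg/mL.
Peak 56.1 μg/mL vs MTC 80 μg/mL: below toxic threshold.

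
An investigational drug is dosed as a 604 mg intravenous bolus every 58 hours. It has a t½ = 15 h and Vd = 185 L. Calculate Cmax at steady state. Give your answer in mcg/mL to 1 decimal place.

Over one 58-h interval, 58/15 ≈ 3.8667 half-lives elapse, leaving f ≈ 0.0686 of each dose.
Accumulation ratio R = 1/(1 − f) ≈ 1/0.9314 ≈ 1.0737.
Each bolus raises the concentration by D/Vd = 604/185 ≈ 3.265 mcg/mL.
Steady-state peak Cmax,ss = C₀·R ≈ 3.265 × 1.0737 ≈ 3.506 mcg/mL.

3.5 mcg/mL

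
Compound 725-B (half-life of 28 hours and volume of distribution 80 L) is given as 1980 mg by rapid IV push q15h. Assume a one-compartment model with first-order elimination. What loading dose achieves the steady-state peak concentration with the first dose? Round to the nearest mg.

f = (1/2)^(15/28) ≈ 0.689817; accumulation ratio R = 1/(1−f) ≈ 3.22390.
Loading dose to hit Cmax,ss on first dose: D_load = D_maint·R ≈ 1980 × 3.22390 ≈ 6383.32 mg.

6383 mg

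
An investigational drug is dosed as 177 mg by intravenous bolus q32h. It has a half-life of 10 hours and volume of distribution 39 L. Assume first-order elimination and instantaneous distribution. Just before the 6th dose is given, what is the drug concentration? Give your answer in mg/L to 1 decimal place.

0.6 mg/L

f = (1/2)^(τ/t½) = (1/2)^(32/10) ≈ 0.1088.
C₀ = D/Vd = 177/39 ≈ 4.538 mg/L.
Before the 6th dose, 5 doses have been given. Superposition: Cmin = C₀·(f + f² + … + f^5).
≈ 4.538 × (0.1088 + 0.0118 + 0.0013 + 0.0001 + 0.0000) ≈ 4.538 × 0.1220 ≈ 0.554 mg/L.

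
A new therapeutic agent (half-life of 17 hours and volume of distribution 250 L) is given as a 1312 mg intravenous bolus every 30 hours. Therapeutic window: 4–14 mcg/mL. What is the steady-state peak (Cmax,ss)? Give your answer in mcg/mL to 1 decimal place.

7.4 mcg/mL

τ/t½ = 30/17 ≈ 1.7647, so fraction remaining f = (1/2)^(30/17) ≈ 0.2943.
Accumulation ratio R = 1/(1 − f) ≈ 1/0.7057 ≈ 1.4170.
Single-dose peak C₀ = D/Vd = 1312/250 ≈ 5.248 mcg/mL.
Steady-state peak Cmax,ss = C₀·R ≈ 5.248 × 1.4170 ≈ 7.436 mcg/mL.
Peak 7.4 mcg/mL vs MTC 14 mcg/mL: below toxic threshold.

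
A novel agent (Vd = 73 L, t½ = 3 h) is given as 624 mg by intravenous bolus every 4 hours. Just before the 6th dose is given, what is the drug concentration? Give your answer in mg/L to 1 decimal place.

f = (1/2)^(τ/t½) = (1/2)^(4/3) ≈ 0.3969.
C₀ = D/Vd = 624/73 ≈ 8.548 mg/L.
Before the 6th dose, 5 doses have been given. Superposition: Cmin = C₀·(f + f² + … + f^5).
≈ 8.548 × (0.3969 + 0.1575 + 0.0625 + 0.0248 + 0.0098) ≈ 8.548 × 0.6515 ≈ 5.569 mg/L.

5.6 mg/L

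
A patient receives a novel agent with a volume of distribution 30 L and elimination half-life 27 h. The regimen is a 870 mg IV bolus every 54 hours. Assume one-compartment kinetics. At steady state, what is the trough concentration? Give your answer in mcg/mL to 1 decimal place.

9.7 mcg/mL

The dosing interval is 2 half-lives, so f = 2^(−2) = 0.25.
Accumulation ratio R = 1/(1 − f) = 1/0.75 = 4/3.
Single-dose peak C₀ = D/Vd = 870/30 = 29 mcg/mL.
Steady-state peak Cmax,ss = C₀·R = 29 × 4/3 ≈ 38.667 mcg/mL.
Steady-state trough Cmin,ss = Cmax,ss·f ≈ 38.667 × 0.25 ≈ 9.667 mcg/mL.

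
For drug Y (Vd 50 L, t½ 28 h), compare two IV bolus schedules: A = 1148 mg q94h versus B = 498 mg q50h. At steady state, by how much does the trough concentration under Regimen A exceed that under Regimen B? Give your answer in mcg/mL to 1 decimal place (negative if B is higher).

-1.6 mcg/mL

Regimen A: f = (1/2)^(94/28) ≈ 0.0976; Cmin,ss = (1148/50)·f/(1−f) ≈ 2.483 mcg/mL.
Regimen B: f = (1/2)^(50/28) ≈ 0.2900; Cmin,ss = (498/50)·f/(1−f) ≈ 4.068 mcg/mL.
Difference ≈ 2.483 − 4.068 ≈ -1.585 mcg/mL.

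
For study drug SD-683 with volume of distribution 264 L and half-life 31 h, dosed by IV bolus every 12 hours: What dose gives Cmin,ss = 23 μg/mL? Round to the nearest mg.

τ/t½ = 12/31 ≈ 0.3871, so f = (1/2)^(12/31) ≈ 0.764667.
Cmin,ss = (D/Vd)·f/(1−f), so D = Cmin,ss·Vd·(1−f)/f.
D = 23 × 264 × (1−f)/f ≈ 23 × 264 × 0.30776 ≈ 1868.72 mg.

1869 mg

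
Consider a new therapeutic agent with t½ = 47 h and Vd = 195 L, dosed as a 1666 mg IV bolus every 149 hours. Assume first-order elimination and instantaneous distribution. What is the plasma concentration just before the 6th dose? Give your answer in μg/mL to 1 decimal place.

f = (1/2)^(τ/t½) = (1/2)^(149/47) ≈ 0.1111.
C₀ = D/Vd = 1666/195 ≈ 8.544 μg/mL.
Before the 6th dose, 5 doses have been given. Superposition: Cmin = C₀·(f + f² + … + f^5).
≈ 8.544 × (0.1111 + 0.0123 + 0.0014 + 0.0002 + 0.0000) ≈ 8.544 × 0.1250 ≈ 1.068 μg/mL.

1.1 μg/mL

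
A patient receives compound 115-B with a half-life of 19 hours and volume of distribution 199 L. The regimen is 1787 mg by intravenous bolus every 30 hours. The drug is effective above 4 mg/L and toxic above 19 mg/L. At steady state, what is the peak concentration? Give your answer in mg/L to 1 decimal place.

τ/t½ = 30/19 ≈ 1.5789, so fraction remaining f = (1/2)^(30/19) ≈ 0.3347.
At steady state, accumulation factor R = 1/(1 − e^(−kτ)) ≈ 1.5031.
Single-dose peak C₀ = D/Vd = 1787/199 ≈ 8.980 mg/L.
Steady-state peak Cmax,ss = C₀·R ≈ 8.980 × 1.5031 ≈ 13.498 mg/L.
Peak 13.5 mg/L vs MTC 19 mg/L: below toxic threshold.

13.5 mg/L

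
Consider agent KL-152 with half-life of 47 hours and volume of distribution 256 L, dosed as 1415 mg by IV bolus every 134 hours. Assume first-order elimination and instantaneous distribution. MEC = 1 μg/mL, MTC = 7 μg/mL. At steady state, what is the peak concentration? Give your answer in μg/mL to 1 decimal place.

6.4 μg/mL

k = ln2/t½ = ln2/47 ≈ 0.014748 h⁻¹; fraction remaining f = e^(−kτ) = e^(−0.014748×134) ≈ 0.1386.
Accumulation ratio R = 1/(1 − f) ≈ 1/0.8614 ≈ 1.1609.
Each bolus raises the concentration by D/Vd = 1415/256 ≈ 5.527 μg/mL.
Cmax,ss = C₀/(1 − f) ≈ 5.527/0.8614 ≈ 6.416 μg/mL.
Peak 6.4 μg/mL vs MTC 7 μg/mL: below toxic threshold.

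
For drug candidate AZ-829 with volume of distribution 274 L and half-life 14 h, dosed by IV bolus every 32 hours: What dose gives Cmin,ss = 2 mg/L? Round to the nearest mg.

2124 mg

τ/t½ = 32/14 ≈ 2.2857, so f = (1/2)^(32/14) ≈ 0.205084.
Cmin,ss = (D/Vd)·f/(1−f), so D = Cmin,ss·Vd·(1−f)/f.
D = 2 × 274 × (1−f)/f ≈ 2 × 274 × 3.87605 ≈ 2124.08 mg.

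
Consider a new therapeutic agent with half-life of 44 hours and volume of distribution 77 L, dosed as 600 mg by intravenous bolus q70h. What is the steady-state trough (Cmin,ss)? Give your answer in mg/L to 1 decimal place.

τ/t½ = 70/44 ≈ 1.5909, so fraction remaining f = (1/2)^(70/44) ≈ 0.3320.
At steady state, accumulation factor R = 1/(1 − e^(−kτ)) ≈ 1.4970.
Each bolus raises the concentration by D/Vd = 600/77 ≈ 7.792 mg/L.
Cmax,ss = C₀/(1 − f) ≈ 7.792/0.6680 ≈ 11.665 mg/L.
One interval later, Cmin,ss = Cmax,ss·e^(−kτ) ≈ 11.665 × 0.3320 ≈ 3.873 mg/L.

3.9 mg/L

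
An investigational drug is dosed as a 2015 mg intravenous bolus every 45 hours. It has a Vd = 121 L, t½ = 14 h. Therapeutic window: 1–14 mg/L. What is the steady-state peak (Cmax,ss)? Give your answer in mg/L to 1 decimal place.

18.7 mg/L

Over one 45-h interval, 45/14 ≈ 3.2143 half-lives elapse, leaving f ≈ 0.1077 of each dose.
Accumulation ratio R = 1/(1 − f) ≈ 1/0.8923 ≈ 1.1207.
Each bolus raises the concentration by D/Vd = 2015/121 ≈ 16.653 mg/L.
Cmax,ss = C₀/(1 − f) ≈ 16.653/0.8923 ≈ 18.663 mg/L.
Peak 18.7 mg/L vs MTC 14 mg/L: exceeds toxic threshold.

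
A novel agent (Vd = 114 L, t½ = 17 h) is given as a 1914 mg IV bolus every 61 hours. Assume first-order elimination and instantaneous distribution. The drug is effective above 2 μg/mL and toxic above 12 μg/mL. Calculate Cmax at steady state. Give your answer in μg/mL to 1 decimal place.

k = ln2/t½ = ln2/17 ≈ 0.040773 h⁻¹; fraction remaining f = e^(−kτ) = e^(−0.040773×61) ≈ 0.0831.
Accumulation ratio R = 1/(1 − f) ≈ 1/0.9169 ≈ 1.0906.
Each bolus raises the concentration by D/Vd = 1914/114 ≈ 16.789 μg/mL.
Cmax,ss = C₀/(1 − f) ≈ 16.789/0.9169 ≈ 18.311 μg/mL.
Peak 18.3 μg/mL vs MTC 12 μg/mL: exceeds toxic threshold.

18.3 μg/mL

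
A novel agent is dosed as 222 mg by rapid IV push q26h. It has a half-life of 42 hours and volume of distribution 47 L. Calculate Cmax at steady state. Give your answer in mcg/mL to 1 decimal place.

k = ln2/t½ = ln2/42 ≈ 0.016504 h⁻¹; fraction remaining f = e^(−kτ) = e^(−0.016504×26) ≈ 0.6511.
Accumulation ratio R = 1/(1 − f) ≈ 1/0.3489 ≈ 2.8662.
Single-dose peak C₀ = D/Vd = 222/47 ≈ 4.723 mcg/mL.
Steady-state peak Cmax,ss = C₀·R ≈ 4.723 × 2.8662 ≈ 13.537 mcg/mL.

13.5 mcg/mL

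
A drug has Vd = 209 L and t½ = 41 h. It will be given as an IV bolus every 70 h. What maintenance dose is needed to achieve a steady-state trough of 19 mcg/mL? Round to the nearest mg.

8996 mg

τ/t½ = 70/41 ≈ 1.7073, so f = (1/2)^(70/41) ≈ 0.306229.
Cmin,ss = (D/Vd)·f/(1−f), so D = Cmin,ss·Vd·(1−f)/f.
D = 19 × 209 × (1−f)/f ≈ 19 × 209 × 2.26553 ≈ 8996.42 mg.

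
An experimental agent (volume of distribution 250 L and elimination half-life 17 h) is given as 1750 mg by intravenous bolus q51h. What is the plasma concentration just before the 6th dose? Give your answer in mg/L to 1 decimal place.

1.0 mg/L

f = (1/2)^(τ/t½) = (1/2)^(51/17) ≈ 0.1250.
C₀ = D/Vd = 1750/250 ≈ 7.000 mg/L.
Before the 6th dose, 5 doses have been given. Superposition: Cmin = C₀·(f + f² + … + f^5).
≈ 7.000 × (0.1250 + 0.0156 + 0.0020 + 0.0002 + 0.0000) ≈ 7.000 × 0.1428 ≈ 1.000 mg/L.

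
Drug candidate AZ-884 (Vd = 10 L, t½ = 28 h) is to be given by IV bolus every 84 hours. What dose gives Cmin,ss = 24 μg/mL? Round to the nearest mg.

1680 mg

τ/t½ = 84/28 ≈ 3, so f = (1/2)^(84/28) ≈ 0.125000.
Cmin,ss = (D/Vd)·f/(1−f), so D = Cmin,ss·Vd·(1−f)/f.
D = 24 × 10 × (1−f)/f ≈ 24 × 10 × 7.00000 ≈ 1680.00 mg.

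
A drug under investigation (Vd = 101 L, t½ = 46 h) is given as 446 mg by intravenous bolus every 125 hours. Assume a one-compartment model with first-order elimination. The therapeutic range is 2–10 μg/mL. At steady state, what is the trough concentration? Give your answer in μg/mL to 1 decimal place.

Over one 125-h interval, 125/46 ≈ 2.7174 half-lives elapse, leaving f ≈ 0.1520 of each dose.
Each bolus raises the concentration by D/Vd = 446/101 ≈ 4.416 μg/mL.
Steady-state trough Cmin,ss = C₀·f/(1−f) ≈ 4.416 × 0.1520/0.8480 ≈ 0.792 μg/mL.
Trough 0.8 μg/mL vs MEC 2 μg/mL: subtherapeutic.

0.8 μg/mL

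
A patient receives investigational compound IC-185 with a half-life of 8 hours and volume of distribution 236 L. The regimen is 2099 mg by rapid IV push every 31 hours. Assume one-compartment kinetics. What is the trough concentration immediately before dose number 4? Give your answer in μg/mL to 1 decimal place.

0.7 μg/mL

f = (1/2)^(τ/t½) = (1/2)^(31/8) ≈ 0.0682.
C₀ = D/Vd = 2099/236 ≈ 8.894 μg/mL.
Before the 4th dose, 3 doses have been given. Superposition: Cmin = C₀·(f + f² + … + f^3).
≈ 8.894 × (0.0682 + 0.0047 + 0.0003) ≈ 8.894 × 0.0732 ≈ 0.651 μg/mL.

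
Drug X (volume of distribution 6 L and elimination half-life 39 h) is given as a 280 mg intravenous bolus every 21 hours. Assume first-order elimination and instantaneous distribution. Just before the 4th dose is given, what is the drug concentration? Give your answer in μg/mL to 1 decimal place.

69.5 μg/mL

f = (1/2)^(τ/t½) = (1/2)^(21/39) ≈ 0.6885.
C₀ = D/Vd = 280/6 ≈ 46.667 μg/mL.
Before the 4th dose, 3 doses have been given. Superposition: Cmin = C₀·(f + f² + … + f^3).
≈ 46.667 × (0.6885 + 0.4740 + 0.3264) ≈ 46.667 × 1.4889 ≈ 69.482 μg/mL.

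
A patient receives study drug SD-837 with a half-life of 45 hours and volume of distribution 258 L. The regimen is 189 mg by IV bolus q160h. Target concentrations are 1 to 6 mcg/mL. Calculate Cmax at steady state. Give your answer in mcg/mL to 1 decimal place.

0.8 mcg/mL

Over one 160-h interval, 160/45 ≈ 3.5556 half-lives elapse, leaving f ≈ 0.0850 of each dose.
At steady state, accumulation factor R = 1/(1 − e^(−kτ)) ≈ 1.0929.
Each bolus raises the concentration by D/Vd = 189/258 ≈ 0.733 mcg/mL.
Cmax,ss = C₀/(1 − f) ≈ 0.733/0.9150 ≈ 0.801 mcg/mL.
Peak 0.8 mcg/mL vs MTC 6 mcg/mL: below toxic threshold.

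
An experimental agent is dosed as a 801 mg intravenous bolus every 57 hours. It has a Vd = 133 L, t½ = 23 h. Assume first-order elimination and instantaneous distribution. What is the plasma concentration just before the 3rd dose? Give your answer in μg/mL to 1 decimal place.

1.3 μg/mL

f = (1/2)^(τ/t½) = (1/2)^(57/23) ≈ 0.1795.
C₀ = D/Vd = 801/133 ≈ 6.023 μg/mL.
Before the 3rd dose, 2 doses have been given. Superposition: Cmin = C₀·(f + f²).
≈ 6.023 × (0.1795 + 0.0322) ≈ 6.023 × 0.2117 ≈ 1.275 μg/mL.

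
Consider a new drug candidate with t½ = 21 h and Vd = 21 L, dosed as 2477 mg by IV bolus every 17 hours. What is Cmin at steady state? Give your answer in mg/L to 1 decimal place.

156.7 mg/L

Over one 17-h interval, 17/21 ≈ 0.80952 half-lives elapse, leaving f ≈ 0.5706 of each dose.
Single-dose peak C₀ = D/Vd = 2477/21 ≈ 117.952 mg/L.
Steady-state trough Cmin,ss = C₀·f/(1−f) ≈ 117.952 × 0.5706/0.4294 ≈ 156.738 mg/L.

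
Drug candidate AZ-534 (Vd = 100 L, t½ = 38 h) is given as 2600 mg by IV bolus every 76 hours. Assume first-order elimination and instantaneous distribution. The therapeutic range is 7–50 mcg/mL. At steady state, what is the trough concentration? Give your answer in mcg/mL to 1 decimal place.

The dosing interval is 2 half-lives, so f = 2^(−2) = 0.25.
Accumulation ratio R = 1/(1 − f) = 1/0.75 = 4/3.
Single-dose peak C₀ = D/Vd = 2600/100 = 26 mcg/mL.
Steady-state peak Cmax,ss = C₀·R = 26 × 4/3 ≈ 34.667 mcg/mL.
Steady-state trough Cmin,ss = Cmax,ss·f ≈ 34.667 × 0.25 ≈ 8.667 mcg/mL.
Trough 8.7 mcg/mL vs MEC 7 mcg/mL: adequate.

8.7 mcg/mL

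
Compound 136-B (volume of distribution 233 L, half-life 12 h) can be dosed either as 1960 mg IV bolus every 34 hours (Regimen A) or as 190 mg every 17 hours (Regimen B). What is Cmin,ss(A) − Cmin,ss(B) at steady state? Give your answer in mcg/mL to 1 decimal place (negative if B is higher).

0.9 mcg/mL

Regimen A: f = (1/2)^(34/12) ≈ 0.1403; Cmin,ss = (1960/233)·f/(1−f) ≈ 1.373 mcg/mL.
Regimen B: f = (1/2)^(17/12) ≈ 0.3746; Cmin,ss = (190/233)·f/(1−f) ≈ 0.488 mcg/mL.
Difference ≈ 1.373 − 0.488 ≈ 0.885 mcg/mL.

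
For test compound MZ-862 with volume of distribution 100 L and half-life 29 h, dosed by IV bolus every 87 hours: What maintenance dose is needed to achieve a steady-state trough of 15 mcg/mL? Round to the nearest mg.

τ/t½ = 87/29 ≈ 3, so f = (1/2)^(87/29) ≈ 0.125000.
Cmin,ss = (D/Vd)·f/(1−f), so D = Cmin,ss·Vd·(1−f)/f.
D = 15 × 100 × (1−f)/f ≈ 15 × 100 × 7.00000 ≈ 10500.00 mg.

10500 mg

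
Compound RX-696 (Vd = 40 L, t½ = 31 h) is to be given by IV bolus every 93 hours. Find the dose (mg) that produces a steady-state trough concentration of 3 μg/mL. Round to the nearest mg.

τ/t½ = 93/31 ≈ 3, so f = (1/2)^(93/31) ≈ 0.125000.
Cmin,ss = (D/Vd)·f/(1−f), so D = Cmin,ss·Vd·(1−f)/f.
D = 3 × 40 × (1−f)/f ≈ 3 × 40 × 7.00000 ≈ 840.00 mg.

840 mg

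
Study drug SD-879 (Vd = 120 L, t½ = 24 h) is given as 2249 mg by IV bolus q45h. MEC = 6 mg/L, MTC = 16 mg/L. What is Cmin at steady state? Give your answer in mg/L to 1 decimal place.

Over one 45-h interval, 45/24 ≈ 1.875 half-lives elapse, leaving f ≈ 0.2726 of each dose.
At steady state, accumulation factor R = 1/(1 − e^(−kτ)) ≈ 1.3748.
Single-dose peak C₀ = D/Vd = 2249/120 ≈ 18.742 mg/L.
Cmax,ss = C₀/(1 − f) ≈ 18.742/0.7274 ≈ 25.766 mg/L.
One interval later, Cmin,ss = Cmax,ss·e^(−kτ) ≈ 25.766 × 0.2726 ≈ 7.024 mg/L.
Trough 7.0 mg/L vs MEC 6 mg/L: adequate.

7.0 mg/L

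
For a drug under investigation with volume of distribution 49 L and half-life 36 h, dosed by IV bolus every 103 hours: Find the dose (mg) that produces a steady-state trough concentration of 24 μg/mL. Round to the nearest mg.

τ/t½ = 103/36 ≈ 2.8611, so f = (1/2)^(103/36) ≈ 0.137632.
Cmin,ss = (D/Vd)·f/(1−f), so D = Cmin,ss·Vd·(1−f)/f.
D = 24 × 49 × (1−f)/f ≈ 24 × 49 × 6.26575 ≈ 7368.52 mg.

7369 mg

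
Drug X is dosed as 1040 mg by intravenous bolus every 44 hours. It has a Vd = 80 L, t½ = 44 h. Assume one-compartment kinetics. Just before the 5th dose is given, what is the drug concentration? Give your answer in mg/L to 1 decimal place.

f = (1/2)^(τ/t½) = (1/2)^(44/44) ≈ 0.5000.
C₀ = D/Vd = 1040/80 ≈ 13.000 mg/L.
Before the 5th dose, 4 doses have been given. Superposition: Cmin = C₀·(f + f² + … + f^4).
≈ 13.000 × (0.5000 + 0.2500 + 0.1250 + 0.0625) ≈ 13.000 × 0.9375 ≈ 12.188 mg/L.

12.2 mg/L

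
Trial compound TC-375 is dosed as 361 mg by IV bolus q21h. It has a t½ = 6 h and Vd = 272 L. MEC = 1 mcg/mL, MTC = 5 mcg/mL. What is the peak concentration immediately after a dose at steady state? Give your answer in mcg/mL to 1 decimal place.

1.5 mcg/mL

τ/t½ = 21/6 ≈ 3.5, so fraction remaining f = (1/2)^(21/6) ≈ 0.0884.
At steady state, accumulation factor R = 1/(1 − e^(−kτ)) ≈ 1.0970.
Single-dose peak C₀ = D/Vd = 361/272 ≈ 1.327 mcg/mL.
Cmax,ss = C₀/(1 − f) ≈ 1.327/0.9116 ≈ 1.456 mcg/mL.
Peak 1.5 mcg/mL vs MTC 5 mcg/mL: below toxic threshold.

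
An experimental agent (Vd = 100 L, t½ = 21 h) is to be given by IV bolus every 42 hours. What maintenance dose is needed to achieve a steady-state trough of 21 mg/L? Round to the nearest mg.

6300 mg

τ/t½ = 42/21 ≈ 2, so f = (1/2)^(42/21) ≈ 0.250000.
Cmin,ss = (D/Vd)·f/(1−f), so D = Cmin,ss·Vd·(1−f)/f.
D = 21 × 100 × (1−f)/f ≈ 21 × 100 × 3.00000 ≈ 6300.00 mg.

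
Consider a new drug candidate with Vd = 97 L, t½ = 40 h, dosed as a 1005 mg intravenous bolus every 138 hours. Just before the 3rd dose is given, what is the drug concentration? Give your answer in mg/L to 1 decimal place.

1.0 mg/L

f = (1/2)^(τ/t½) = (1/2)^(138/40) ≈ 0.0915.
C₀ = D/Vd = 1005/97 ≈ 10.361 mg/L.
Before the 3rd dose, 2 doses have been given. Superposition: Cmin = C₀·(f + f²).
≈ 10.361 × (0.0915 + 0.0084) ≈ 10.361 × 0.0999 ≈ 1.035 mg/L.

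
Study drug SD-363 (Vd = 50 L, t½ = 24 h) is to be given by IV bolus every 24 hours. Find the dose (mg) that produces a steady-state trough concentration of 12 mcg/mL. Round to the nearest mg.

600 mg

τ/t½ = 24/24 ≈ 1, so f = (1/2)^(24/24) ≈ 0.500000.
Cmin,ss = (D/Vd)·f/(1−f), so D = Cmin,ss·Vd·(1−f)/f.
D = 12 × 50 × (1−f)/f ≈ 12 × 50 × 1.00000 ≈ 600.00 mg.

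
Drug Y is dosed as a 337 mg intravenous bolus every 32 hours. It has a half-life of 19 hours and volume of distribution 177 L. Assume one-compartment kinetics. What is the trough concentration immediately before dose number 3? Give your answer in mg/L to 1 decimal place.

f = (1/2)^(τ/t½) = (1/2)^(32/19) ≈ 0.3112.
C₀ = D/Vd = 337/177 ≈ 1.904 mg/L.
Before the 3rd dose, 2 doses have been given. Superposition: Cmin = C₀·(f + f²).
≈ 1.904 × (0.3112 + 0.0968) ≈ 1.904 × 0.4080 ≈ 0.777 mg/L.

0.8 mg/L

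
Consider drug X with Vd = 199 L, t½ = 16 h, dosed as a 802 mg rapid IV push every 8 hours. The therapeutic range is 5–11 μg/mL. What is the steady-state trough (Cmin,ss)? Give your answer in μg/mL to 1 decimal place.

9.7 μg/mL

k = ln2/t½ = ln2/16 ≈ 0.043322 h⁻¹; fraction remaining f = e^(−kτ) = e^(−0.043322×8) ≈ 0.7071.
Accumulation ratio R = 1/(1 − f) ≈ 1/0.2929 ≈ 3.4141.
Each bolus raises the concentration by D/Vd = 802/199 ≈ 4.030 μg/mL.
Cmax,ss = C₀/(1 − f) ≈ 4.030/0.2929 ≈ 13.759 μg/mL.
Steady-state trough Cmin,ss = Cmax,ss·f ≈ 13.759 × 0.7071 ≈ 9.729 μg/mL.
Trough 9.7 μg/mL vs MEC 5 μg/mL: adequate.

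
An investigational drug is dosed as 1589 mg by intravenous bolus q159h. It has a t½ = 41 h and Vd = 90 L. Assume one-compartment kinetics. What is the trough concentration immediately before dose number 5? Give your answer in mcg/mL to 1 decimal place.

1.3 mcg/mL

f = (1/2)^(τ/t½) = (1/2)^(159/41) ≈ 0.0680.
C₀ = D/Vd = 1589/90 ≈ 17.656 mcg/mL.
Before the 5th dose, 4 doses have been given. Superposition: Cmin = C₀·(f + f² + … + f^4).
≈ 17.656 × (0.0680 + 0.0046 + 0.0003 + 0.0000) ≈ 17.656 × 0.0729 ≈ 1.287 mcg/mL.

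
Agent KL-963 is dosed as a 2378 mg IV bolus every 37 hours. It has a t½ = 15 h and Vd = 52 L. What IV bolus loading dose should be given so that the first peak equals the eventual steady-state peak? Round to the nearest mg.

f = (1/2)^(37/15) ≈ 0.180909; accumulation ratio R = 1/(1−f) ≈ 1.22087.
Loading dose to hit Cmax,ss on first dose: D_load = D_maint·R ≈ 2378 × 1.22087 ≈ 2903.23 mg.

2903 mg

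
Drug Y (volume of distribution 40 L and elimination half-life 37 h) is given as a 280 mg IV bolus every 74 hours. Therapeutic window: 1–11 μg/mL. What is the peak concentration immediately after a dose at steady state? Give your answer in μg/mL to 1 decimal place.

The dosing interval is 2 half-lives, so f = 2^(−2) = 0.25.
Accumulation ratio R = 1/(1 − f) = 1/0.75 = 4/3.
Single-dose peak C₀ = D/Vd = 280/40 = 7 μg/mL.
Steady-state peak Cmax,ss = C₀·R = 7 × 4/3 ≈ 9.333 μg/mL.
Peak 9.3 μg/mL vs MTC 11 μg/mL: below toxic threshold.

9.3 μg/mL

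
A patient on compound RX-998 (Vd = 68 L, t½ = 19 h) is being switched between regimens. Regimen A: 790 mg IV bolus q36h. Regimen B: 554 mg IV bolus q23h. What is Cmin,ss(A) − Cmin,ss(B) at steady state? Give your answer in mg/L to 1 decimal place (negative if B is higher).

Regimen A: f = (1/2)^(36/19) ≈ 0.2689; Cmin,ss = (790/68)·f/(1−f) ≈ 4.273 mg/L.
Regimen B: f = (1/2)^(23/19) ≈ 0.4321; Cmin,ss = (554/68)·f/(1−f) ≈ 6.199 mg/L.
Difference ≈ 4.273 − 6.199 ≈ -1.926 mg/L.

-1.9 mg/L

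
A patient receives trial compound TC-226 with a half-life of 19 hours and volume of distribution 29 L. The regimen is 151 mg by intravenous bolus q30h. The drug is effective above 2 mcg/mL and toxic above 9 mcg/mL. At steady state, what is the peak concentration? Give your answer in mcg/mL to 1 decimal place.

7.8 mcg/mL

k = ln2/t½ = ln2/19 ≈ 0.036481 h⁻¹; fraction remaining f = e^(−kτ) = e^(−0.036481×30) ≈ 0.3347.
Accumulation ratio R = 1/(1 − f) ≈ 1/0.6653 ≈ 1.5031.
Each bolus raises the concentration by D/Vd = 151/29 ≈ 5.207 mcg/mL.
Steady-state peak Cmax,ss = C₀·R ≈ 5.207 × 1.5031 ≈ 7.827 mcg/mL.
Peak 7.8 mcg/mL vs MTC 9 mcg/mL: below toxic threshold.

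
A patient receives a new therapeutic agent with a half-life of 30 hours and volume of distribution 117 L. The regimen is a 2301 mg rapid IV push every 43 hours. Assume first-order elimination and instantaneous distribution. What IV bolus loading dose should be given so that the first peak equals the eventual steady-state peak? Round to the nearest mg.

f = (1/2)^(43/30) ≈ 0.370274; accumulation ratio R = 1/(1−f) ≈ 1.58799.
Loading dose to hit Cmax,ss on first dose: D_load = D_maint·R ≈ 2301 × 1.58799 ≈ 3653.96 mg.

3654 mg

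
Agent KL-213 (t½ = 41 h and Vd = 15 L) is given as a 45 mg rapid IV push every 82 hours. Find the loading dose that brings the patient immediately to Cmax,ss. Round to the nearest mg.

f = (1/2)^(82/41) ≈ 0.250000; accumulation ratio R = 1/(1−f) ≈ 1.33333.
Loading dose to hit Cmax,ss on first dose: D_load = D_maint·R ≈ 45 × 1.33333 ≈ 60.00 mg.

60 mg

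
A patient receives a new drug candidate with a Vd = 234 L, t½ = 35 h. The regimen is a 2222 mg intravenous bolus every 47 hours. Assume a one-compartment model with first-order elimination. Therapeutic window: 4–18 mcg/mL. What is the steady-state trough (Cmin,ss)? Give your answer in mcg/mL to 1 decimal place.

τ/t½ = 47/35 ≈ 1.3429, so fraction remaining f = (1/2)^(47/35) ≈ 0.3942.
At steady state, accumulation factor R = 1/(1 − e^(−kτ)) ≈ 1.6507.
Single-dose peak C₀ = D/Vd = 2222/234 ≈ 9.496 mcg/mL.
Cmax,ss = C₀/(1 − f) ≈ 9.496/0.6058 ≈ 15.675 mcg/mL.
One interval later, Cmin,ss = Cmax,ss·e^(−kτ) ≈ 15.675 × 0.3942 ≈ 6.179 mcg/mL.
Trough 6.2 mcg/mL vs MEC 4 mcg/mL: adequate.

6.2 mcg/mL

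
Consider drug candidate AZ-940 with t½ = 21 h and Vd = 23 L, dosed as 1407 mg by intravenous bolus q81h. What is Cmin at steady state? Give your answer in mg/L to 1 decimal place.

τ/t½ = 81/21 ≈ 3.8571, so fraction remaining f = (1/2)^(81/21) ≈ 0.0690.
Single-dose peak C₀ = D/Vd = 1407/23 ≈ 61.174 mg/L.
Steady-state trough Cmin,ss = C₀·f/(1−f) ≈ 61.174 × 0.0690/0.9310 ≈ 4.534 mg/L.

4.5 mg/L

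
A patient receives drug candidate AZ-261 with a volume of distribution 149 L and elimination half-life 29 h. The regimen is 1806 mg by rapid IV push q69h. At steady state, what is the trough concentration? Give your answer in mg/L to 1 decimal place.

2.9 mg/L

Over one 69-h interval, 69/29 ≈ 2.3793 half-lives elapse, leaving f ≈ 0.1922 of each dose.
At steady state, accumulation factor R = 1/(1 − e^(−kτ)) ≈ 1.2379.
Each bolus raises the concentration by D/Vd = 1806/149 ≈ 12.121 mg/L.
Steady-state peak Cmax,ss = C₀·R ≈ 12.121 × 1.2379 ≈ 15.005 mg/L.
One interval later, Cmin,ss = Cmax,ss·e^(−kτ) ≈ 15.005 × 0.1922 ≈ 2.884 mg/L.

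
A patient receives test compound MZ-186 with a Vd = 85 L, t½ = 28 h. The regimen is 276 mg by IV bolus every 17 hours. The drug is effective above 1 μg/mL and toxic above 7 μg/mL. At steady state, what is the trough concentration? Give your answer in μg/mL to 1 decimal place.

k = ln2/t½ = ln2/28 ≈ 0.024755 h⁻¹; fraction remaining f = e^(−kτ) = e^(−0.024755×17) ≈ 0.6565.
Single-dose peak C₀ = D/Vd = 276/85 ≈ 3.247 μg/mL.
Steady-state trough Cmin,ss = C₀·f/(1−f) ≈ 3.247 × 0.6565/0.3435 ≈ 6.206 μg/mL.
Trough 6.2 μg/mL vs MEC 1 μg/mL: adequate.

6.2 μg/mL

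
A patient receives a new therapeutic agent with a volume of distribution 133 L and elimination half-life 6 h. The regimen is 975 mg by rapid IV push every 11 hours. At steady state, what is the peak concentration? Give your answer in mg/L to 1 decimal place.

10.2 mg/L

Over one 11-h interval, 11/6 ≈ 1.8333 half-lives elapse, leaving f ≈ 0.2806 of each dose.
Accumulation ratio R = 1/(1 − f) ≈ 1/0.7194 ≈ 1.3900.
Each bolus raises the concentration by D/Vd = 975/133 ≈ 7.331 mg/L.
Steady-state peak Cmax,ss = C₀·R ≈ 7.331 × 1.3900 ≈ 10.190 mg/L.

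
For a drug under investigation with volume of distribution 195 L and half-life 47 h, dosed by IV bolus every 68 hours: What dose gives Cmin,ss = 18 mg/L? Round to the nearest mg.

τ/t½ = 68/47 ≈ 1.4468, so f = (1/2)^(68/47) ≈ 0.366832.
Cmin,ss = (D/Vd)·f/(1−f), so D = Cmin,ss·Vd·(1−f)/f.
D = 18 × 195 × (1−f)/f ≈ 18 × 195 × 1.72604 ≈ 6058.40 mg.

6058 mg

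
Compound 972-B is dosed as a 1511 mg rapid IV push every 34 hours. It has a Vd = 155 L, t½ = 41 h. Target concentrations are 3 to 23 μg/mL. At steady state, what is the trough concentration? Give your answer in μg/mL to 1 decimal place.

12.5 μg/mL

Over one 34-h interval, 34/41 ≈ 0.82927 half-lives elapse, leaving f ≈ 0.5628 of each dose.
Single-dose peak C₀ = D/Vd = 1511/155 ≈ 9.748 μg/mL.
Steady-state trough Cmin,ss = C₀·f/(1−f) ≈ 9.748 × 0.5628/0.4372 ≈ 12.548 μg/mL.
Trough 12.5 μg/mL vs MEC 3 μg/mL: adequate.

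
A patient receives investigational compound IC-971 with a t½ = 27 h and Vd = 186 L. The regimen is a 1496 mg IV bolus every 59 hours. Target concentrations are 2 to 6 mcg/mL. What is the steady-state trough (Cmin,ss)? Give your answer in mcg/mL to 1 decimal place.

2.3 mcg/mL

Over one 59-h interval, 59/27 ≈ 2.1852 half-lives elapse, leaving f ≈ 0.2199 of each dose.
At steady state, accumulation factor R = 1/(1 − e^(−kτ)) ≈ 1.2819.
Single-dose peak C₀ = D/Vd = 1496/186 ≈ 8.043 mcg/mL.
Steady-state peak Cmax,ss = C₀·R ≈ 8.043 × 1.2819 ≈ 10.310 mcg/mL.
One interval later, Cmin,ss = Cmax,ss·e^(−kτ) ≈ 10.310 × 0.2199 ≈ 2.267 mcg/mL.
Trough 2.3 mcg/mL vs MEC 2 mcg/mL: adequate.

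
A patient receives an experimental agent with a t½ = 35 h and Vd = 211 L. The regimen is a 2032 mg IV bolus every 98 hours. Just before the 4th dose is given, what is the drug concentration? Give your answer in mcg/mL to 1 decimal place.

f = (1/2)^(τ/t½) = (1/2)^(98/35) ≈ 0.1436.
C₀ = D/Vd = 2032/211 ≈ 9.630 mcg/mL.
Before the 4th dose, 3 doses have been given. Superposition: Cmin = C₀·(f + f² + … + f^3).
≈ 9.630 × (0.1436 + 0.0206 + 0.0030) ≈ 9.630 × 0.1672 ≈ 1.610 mcg/mL.

1.6 mcg/mL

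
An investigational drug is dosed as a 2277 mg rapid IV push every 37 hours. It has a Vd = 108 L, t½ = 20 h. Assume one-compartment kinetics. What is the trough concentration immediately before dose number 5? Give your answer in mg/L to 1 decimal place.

f = (1/2)^(τ/t½) = (1/2)^(37/20) ≈ 0.2774.
C₀ = D/Vd = 2277/108 ≈ 21.083 mg/L.
Before the 5th dose, 4 doses have been given. Superposition: Cmin = C₀·(f + f² + … + f^4).
≈ 21.083 × (0.2774 + 0.0770 + 0.0213 + 0.0059) ≈ 21.083 × 0.3816 ≈ 8.045 mg/L.

8.0 mg/L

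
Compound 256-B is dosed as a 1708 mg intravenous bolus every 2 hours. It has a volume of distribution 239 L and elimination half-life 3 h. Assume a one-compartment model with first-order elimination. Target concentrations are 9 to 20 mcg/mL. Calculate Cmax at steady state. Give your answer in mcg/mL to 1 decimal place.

k = ln2/t½ = ln2/3 ≈ 0.231049 h⁻¹; fraction remaining f = e^(−kτ) = e^(−0.231049×2) ≈ 0.6300.
At steady state, accumulation factor R = 1/(1 − e^(−kτ)) ≈ 2.7027.
Single-dose peak C₀ = D/Vd = 1708/239 ≈ 7.146 mcg/mL.
Steady-state peak Cmax,ss = C₀·R ≈ 7.146 × 2.7027 ≈ 19.313 mcg/mL.
Peak 19.3 mcg/mL vs MTC 20 mcg/mL: below toxic threshold.

19.3 mcg/mL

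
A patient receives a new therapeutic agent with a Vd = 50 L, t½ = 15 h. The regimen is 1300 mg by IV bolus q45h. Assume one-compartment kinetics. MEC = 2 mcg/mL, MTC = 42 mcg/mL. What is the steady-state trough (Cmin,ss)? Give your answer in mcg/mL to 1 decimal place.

τ = 45 h = 3 half-lives, so f = (1/2)^3 = 0.125.
Accumulation ratio R = 1/(1 − f) = 1/0.875 = 8/7.
Single-dose peak C₀ = D/Vd = 1300/50 = 26 mcg/mL.
Steady-state peak Cmax,ss = C₀·R = 26 × 8/7 ≈ 29.714 mcg/mL.
Steady-state trough Cmin,ss = Cmax,ss·f ≈ 29.714 × 0.125 ≈ 3.714 mcg/mL.
Trough 3.7 mcg/mL vs MEC 2 mcg/mL: adequate.

3.7 mcg/mL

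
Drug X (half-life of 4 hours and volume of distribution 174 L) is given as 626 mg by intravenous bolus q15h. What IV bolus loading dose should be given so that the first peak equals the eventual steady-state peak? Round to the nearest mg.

676 mg

f = (1/2)^(15/4) ≈ 0.074325; accumulation ratio R = 1/(1−f) ≈ 1.08029.
Loading dose to hit Cmax,ss on first dose: D_load = D_maint·R ≈ 626 × 1.08029 ≈ 676.26 mg.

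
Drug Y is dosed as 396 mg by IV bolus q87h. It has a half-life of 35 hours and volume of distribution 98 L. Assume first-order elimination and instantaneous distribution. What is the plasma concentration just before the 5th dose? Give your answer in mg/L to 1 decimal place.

0.9 mg/L

f = (1/2)^(τ/t½) = (1/2)^(87/35) ≈ 0.1785.
C₀ = D/Vd = 396/98 ≈ 4.041 mg/L.
Before the 5th dose, 4 doses have been given. Superposition: Cmin = C₀·(f + f² + … + f^4).
≈ 4.041 × (0.1785 + 0.0319 + 0.0057 + 0.0010) ≈ 4.041 × 0.2171 ≈ 0.877 mg/L.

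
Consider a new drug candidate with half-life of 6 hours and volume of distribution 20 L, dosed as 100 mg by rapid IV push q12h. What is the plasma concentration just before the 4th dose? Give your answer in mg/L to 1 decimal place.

1.6 mg/L

f = (1/2)^(τ/t½) = (1/2)^(12/6) ≈ 0.2500.
C₀ = D/Vd = 100/20 ≈ 5.000 mg/L.
Before the 4th dose, 3 doses have been given. Superposition: Cmin = C₀·(f + f² + … + f^3).
≈ 5.000 × (0.2500 + 0.0625 + 0.0156) ≈ 5.000 × 0.3281 ≈ 1.641 mg/L.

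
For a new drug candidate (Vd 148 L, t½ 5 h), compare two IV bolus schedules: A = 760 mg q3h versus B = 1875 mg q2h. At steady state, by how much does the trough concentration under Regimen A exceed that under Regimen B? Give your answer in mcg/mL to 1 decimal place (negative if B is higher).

-29.7 mcg/mL

Regimen A: f = (1/2)^(3/5) ≈ 0.6598; Cmin,ss = (760/148)·f/(1−f) ≈ 9.959 mcg/mL.
Regimen B: f = (1/2)^(2/5) ≈ 0.7579; Cmin,ss = (1875/148)·f/(1−f) ≈ 39.660 mcg/mL.
Difference ≈ 9.959 − 39.660 ≈ -29.701 mcg/mL.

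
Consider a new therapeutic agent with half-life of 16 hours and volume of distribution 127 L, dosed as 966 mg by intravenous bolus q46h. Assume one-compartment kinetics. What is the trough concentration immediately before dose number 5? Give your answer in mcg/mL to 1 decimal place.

f = (1/2)^(τ/t½) = (1/2)^(46/16) ≈ 0.1363.
C₀ = D/Vd = 966/127 ≈ 7.606 mcg/mL.
Before the 5th dose, 4 doses have been given. Superposition: Cmin = C₀·(f + f² + … + f^4).
≈ 7.606 × (0.1363 + 0.0186 + 0.0025 + 0.0003) ≈ 7.606 × 0.1577 ≈ 1.199 mcg/mL.

1.2 mcg/mL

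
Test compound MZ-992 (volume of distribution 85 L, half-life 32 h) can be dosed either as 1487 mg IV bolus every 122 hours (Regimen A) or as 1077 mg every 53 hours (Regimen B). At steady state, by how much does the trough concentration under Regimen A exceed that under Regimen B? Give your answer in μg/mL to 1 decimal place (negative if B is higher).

-4.5 μg/mL

Regimen A: f = (1/2)^(122/32) ≈ 0.0712; Cmin,ss = (1487/85)·f/(1−f) ≈ 1.341 μg/mL.
Regimen B: f = (1/2)^(53/32) ≈ 0.3173; Cmin,ss = (1077/85)·f/(1−f) ≈ 5.889 μg/mL.
Difference ≈ 1.341 − 5.889 ≈ -4.548 μg/mL.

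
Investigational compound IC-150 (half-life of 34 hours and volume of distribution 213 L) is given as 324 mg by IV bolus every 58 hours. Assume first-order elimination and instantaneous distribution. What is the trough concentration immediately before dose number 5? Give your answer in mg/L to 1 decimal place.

0.7 mg/L

f = (1/2)^(τ/t½) = (1/2)^(58/34) ≈ 0.3065.
C₀ = D/Vd = 324/213 ≈ 1.521 mg/L.
Before the 5th dose, 4 doses have been given. Superposition: Cmin = C₀·(f + f² + … + f^4).
≈ 1.521 × (0.3065 + 0.0939 + 0.0288 + 0.0088) ≈ 1.521 × 0.4380 ≈ 0.666 mg/L.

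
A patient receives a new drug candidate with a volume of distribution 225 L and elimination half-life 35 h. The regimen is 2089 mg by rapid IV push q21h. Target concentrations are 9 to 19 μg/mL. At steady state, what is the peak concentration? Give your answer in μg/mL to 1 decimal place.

Over one 21-h interval, 21/35 ≈ 0.6 half-lives elapse, leaving f ≈ 0.6598 of each dose.
At steady state, accumulation factor R = 1/(1 − e^(−kτ)) ≈ 2.9394.
Each bolus raises the concentration by D/Vd = 2089/225 ≈ 9.284 μg/mL.
Steady-state peak Cmax,ss = C₀·R ≈ 9.284 × 2.9394 ≈ 27.289 μg/mL.
Peak 27.3 μg/mL vs MTC 19 μg/mL: exceeds toxic threshold.

27.3 μg/mL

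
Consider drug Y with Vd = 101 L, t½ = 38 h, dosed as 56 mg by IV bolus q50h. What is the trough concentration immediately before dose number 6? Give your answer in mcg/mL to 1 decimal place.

0.4 mcg/mL

f = (1/2)^(τ/t½) = (1/2)^(50/38) ≈ 0.4017.
C₀ = D/Vd = 56/101 ≈ 0.554 mcg/mL.
Before the 6th dose, 5 doses have been given. Superposition: Cmin = C₀·(f + f² + … + f^5).
≈ 0.554 × (0.4017 + 0.1614 + 0.0648 + 0.0260 + 0.0105) ≈ 0.554 × 0.6644 ≈ 0.368 mcg/mL.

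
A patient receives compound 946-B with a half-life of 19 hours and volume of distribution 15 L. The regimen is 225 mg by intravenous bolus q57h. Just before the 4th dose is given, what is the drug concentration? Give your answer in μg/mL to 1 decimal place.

f = (1/2)^(τ/t½) = (1/2)^(57/19) ≈ 0.1250.
C₀ = D/Vd = 225/15 ≈ 15.000 μg/mL.
Before the 4th dose, 3 doses have been given. Superposition: Cmin = C₀·(f + f² + … + f^3).
≈ 15.000 × (0.1250 + 0.0156 + 0.0020) ≈ 15.000 × 0.1426 ≈ 2.139 μg/mL.

2.1 μg/mL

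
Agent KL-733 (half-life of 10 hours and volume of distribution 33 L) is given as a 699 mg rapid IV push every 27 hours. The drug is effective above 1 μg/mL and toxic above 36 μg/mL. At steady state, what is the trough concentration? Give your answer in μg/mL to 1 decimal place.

Over one 27-h interval, 27/10 ≈ 2.7 half-lives elapse, leaving f ≈ 0.1539 of each dose.
At steady state, accumulation factor R = 1/(1 − e^(−kτ)) ≈ 1.1819.
Each bolus raises the concentration by D/Vd = 699/33 ≈ 21.182 μg/mL.
Cmax,ss = C₀/(1 − f) ≈ 21.182/0.8461 ≈ 25.035 μg/mL.
One interval later, Cmin,ss = Cmax,ss·e^(−kτ) ≈ 25.035 × 0.1539 ≈ 3.853 μg/mL.
Trough 3.9 μg/mL vs MEC 1 μg/mL: adequate.

3.9 μg/mL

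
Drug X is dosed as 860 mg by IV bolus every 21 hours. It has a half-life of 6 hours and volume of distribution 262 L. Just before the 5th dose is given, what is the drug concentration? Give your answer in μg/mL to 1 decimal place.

0.3 μg/mL

f = (1/2)^(τ/t½) = (1/2)^(21/6) ≈ 0.0884.
C₀ = D/Vd = 860/262 ≈ 3.282 μg/mL.
Before the 5th dose, 4 doses have been given. Superposition: Cmin = C₀·(f + f² + … + f^4).
≈ 3.282 × (0.0884 + 0.0078 + 0.0007 + 0.0001) ≈ 3.282 × 0.0970 ≈ 0.318 μg/mL.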